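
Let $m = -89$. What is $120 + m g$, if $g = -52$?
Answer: $4748$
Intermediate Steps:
$120 + m g = 120 - -4628 = 120 + 4628 = 4748$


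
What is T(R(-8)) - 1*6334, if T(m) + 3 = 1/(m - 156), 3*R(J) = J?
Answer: -3016415/476 ≈ -6337.0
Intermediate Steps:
R(J) = J/3
T(m) = -3 + 1/(-156 + m) (T(m) = -3 + 1/(m - 156) = -3 + 1/(-156 + m))
T(R(-8)) - 1*6334 = (469 - (-8))/(-156 + (⅓)*(-8)) - 1*6334 = (469 - 3*(-8/3))/(-156 - 8/3) - 6334 = (469 + 8)/(-476/3) - 6334 = -3/476*477 - 6334 = -1431/476 - 6334 = -3016415/476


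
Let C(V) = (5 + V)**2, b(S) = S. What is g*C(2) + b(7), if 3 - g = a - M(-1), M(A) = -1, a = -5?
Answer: 350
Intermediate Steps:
g = 7 (g = 3 - (-5 - 1*(-1)) = 3 - (-5 + 1) = 3 - 1*(-4) = 3 + 4 = 7)
g*C(2) + b(7) = 7*(5 + 2)**2 + 7 = 7*7**2 + 7 = 7*49 + 7 = 343 + 7 = 350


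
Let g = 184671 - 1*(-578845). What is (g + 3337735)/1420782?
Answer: 372841/129162 ≈ 2.8866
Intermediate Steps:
g = 763516 (g = 184671 + 578845 = 763516)
(g + 3337735)/1420782 = (763516 + 3337735)/1420782 = 4101251*(1/1420782) = 372841/129162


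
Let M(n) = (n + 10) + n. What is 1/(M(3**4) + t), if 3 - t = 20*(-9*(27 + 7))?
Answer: 1/6295 ≈ 0.00015886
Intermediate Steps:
M(n) = 10 + 2*n (M(n) = (10 + n) + n = 10 + 2*n)
t = 6123 (t = 3 - 20*(-9*(27 + 7)) = 3 - 20*(-9*34) = 3 - 20*(-306) = 3 - 1*(-6120) = 3 + 6120 = 6123)
1/(M(3**4) + t) = 1/((10 + 2*3**4) + 6123) = 1/((10 + 2*81) + 6123) = 1/((10 + 162) + 6123) = 1/(172 + 6123) = 1/6295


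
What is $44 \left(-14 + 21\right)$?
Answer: $308$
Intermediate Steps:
$44 \left(-14 + 21\right) = 44 \cdot 7 = 308$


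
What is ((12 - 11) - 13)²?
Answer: 144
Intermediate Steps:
((12 - 11) - 13)² = (1 - 13)² = (-12)² = 144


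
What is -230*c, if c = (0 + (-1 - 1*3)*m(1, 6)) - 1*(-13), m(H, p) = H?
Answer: -2070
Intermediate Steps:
c = 9 (c = (0 + (-1 - 1*3)*1) - 1*(-13) = (0 + (-1 - 3)*1) + 13 = (0 - 4*1) + 13 = (0 - 4) + 13 = -4 + 13 = 9)
-230*c = -230*9 = -2070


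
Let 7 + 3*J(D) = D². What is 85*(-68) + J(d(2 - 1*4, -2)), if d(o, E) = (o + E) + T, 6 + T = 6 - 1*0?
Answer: -5777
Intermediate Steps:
T = 0 (T = -6 + (6 - 1*0) = -6 + (6 + 0) = -6 + 6 = 0)
d(o, E) = E + o (d(o, E) = (o + E) + 0 = (E + o) + 0 = E + o)
J(D) = -7/3 + D²/3
85*(-68) + J(d(2 - 1*4, -2)) = 85*(-68) + (-7/3 + (-2 + (2 - 1*4))²/3) = -5780 + (-7/3 + (-2 + (2 - 4))²/3) = -5780 + (-7/3 + (-2 - 2)²/3) = -5780 + (-7/3 + (⅓)*(-4)²) = -5780 + (-7/3 + (⅓)*16) = -5780 + (-7/3 + 16/3) = -5780 + 3 = -5777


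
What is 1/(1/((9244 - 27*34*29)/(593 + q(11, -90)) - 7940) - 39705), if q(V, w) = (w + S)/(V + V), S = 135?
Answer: -104324856/4142218420571 ≈ -2.5186e-5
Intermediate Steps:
q(V, w) = (135 + w)/(2*V) (q(V, w) = (w + 135)/(V + V) = (135 + w)/((2*V)) = (135 + w)*(1/(2*V)) = (135 + w)/(2*V))
1/(1/((9244 - 27*34*29)/(593 + q(11, -90)) - 7940) - 39705) = 1/(1/((9244 - 27*34*29)/(593 + (½)*(135 - 90)/11) - 7940) - 39705) = 1/(1/((9244 - 918*29)/(593 + (½)*(1/11)*45) - 7940) - 39705) = 1/(1/((9244 - 26622)/(593 + 45/22) - 7940) - 39705) = 1/(1/(-17378/13091/22 - 7940) - 39705) = 1/(1/(-17378*22/13091 - 7940) - 39705) = 1/(1/(-382316/13091 - 7940) - 39705) = 1/(1/(-104324856/13091) - 39705) = 1/(-13091/104324856 - 39705) = 1/(-4142218420571/104324856) = -104324856/4142218420571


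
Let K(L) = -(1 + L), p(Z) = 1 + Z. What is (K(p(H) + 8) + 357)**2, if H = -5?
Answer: 123904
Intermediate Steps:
K(L) = -1 - L
(K(p(H) + 8) + 357)**2 = ((-1 - ((1 - 5) + 8)) + 357)**2 = ((-1 - (-4 + 8)) + 357)**2 = ((-1 - 1*4) + 357)**2 = ((-1 - 4) + 357)**2 = (-5 + 357)**2 = 352**2 = 123904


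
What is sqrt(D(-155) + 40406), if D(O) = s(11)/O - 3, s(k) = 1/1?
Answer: 104*sqrt(89745)/155 ≈ 201.00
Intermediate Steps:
s(k) = 1
D(O) = -3 + 1/O (D(O) = 1/O - 3 = -3 + 1/O)
sqrt(D(-155) + 40406) = sqrt((-3 + 1/(-155)) + 40406) = sqrt((-3 - 1/155) + 40406) = sqrt(-466/155 + 40406) = sqrt(6262464/155) = 104*sqrt(89745)/155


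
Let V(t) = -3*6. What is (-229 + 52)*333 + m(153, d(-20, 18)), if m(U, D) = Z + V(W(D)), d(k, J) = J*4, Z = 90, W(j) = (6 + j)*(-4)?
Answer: -58869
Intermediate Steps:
W(j) = -24 - 4*j
V(t) = -18
d(k, J) = 4*J
m(U, D) = 72 (m(U, D) = 90 - 18 = 72)
(-229 + 52)*333 + m(153, d(-20, 18)) = (-229 + 52)*333 + 72 = -177*333 + 72 = -58941 + 72 = -58869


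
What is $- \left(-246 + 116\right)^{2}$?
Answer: $-16900$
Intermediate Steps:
$- \left(-246 + 116\right)^{2} = - \left(-130\right)^{2} = \left(-1\right) 16900 = -16900$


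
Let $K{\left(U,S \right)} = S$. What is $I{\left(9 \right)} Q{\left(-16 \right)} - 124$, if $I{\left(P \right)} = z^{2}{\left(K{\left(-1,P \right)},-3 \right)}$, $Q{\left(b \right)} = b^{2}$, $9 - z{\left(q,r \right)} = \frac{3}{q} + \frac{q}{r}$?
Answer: $\frac{312484}{9} \approx 34720.0$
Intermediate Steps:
$z{\left(q,r \right)} = 9 - \frac{3}{q} - \frac{q}{r}$ ($z{\left(q,r \right)} = 9 - \left(\frac{3}{q} + \frac{q}{r}\right) = 9 - \frac{3}{q} - \frac{q}{r}$)
$I{\left(P \right)} = \left(9 - \frac{3}{P} + \frac{P}{3}\right)^{2}$ ($I{\left(P \right)} = \left(9 - \frac{3}{P} - \frac{P}{-3}\right)^{2} = \left(9 - \frac{3}{P} - P \left(- \frac{1}{3}\right)\right)^{2} = \left(9 - \frac{3}{P} + \frac{P}{3}\right)^{2}$)
$I{\left(9 \right)} Q{\left(-16 \right)} - 124 = \frac{\left(9 - 9 \left(27 + 9\right)\right)^{2}}{9 \cdot 81} \left(-16\right)^{2} - 124 = \frac{1}{9} \cdot \frac{1}{81} \left(9 - 9 \cdot 36\right)^{2} \cdot 256 - 124 = \frac{1}{9} \cdot \frac{1}{81} \left(9 - 324\right)^{2} \cdot 256 - 124 = \frac{1}{9} \cdot \frac{1}{81} \left(-315\right)^{2} \cdot 256 - 124 = \frac{1}{9} \cdot \frac{1}{81} \cdot 99225 \cdot 256 - 124 = \frac{1225}{9} \cdot 256 - 124 = \frac{313600}{9} - 124 = \frac{312484}{9}$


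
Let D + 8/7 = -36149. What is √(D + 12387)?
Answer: I*√1164394/7 ≈ 154.15*I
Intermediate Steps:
D = -253051/7 (D = -8/7 - 36149 = -253051/7 ≈ -36150.)
√(D + 12387) = √(-253051/7 + 12387) = √(-166342/7) = I*√1164394/7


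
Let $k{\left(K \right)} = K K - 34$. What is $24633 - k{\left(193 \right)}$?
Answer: $-12582$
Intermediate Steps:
$k{\left(K \right)} = -34 + K^{2}$ ($k{\left(K \right)} = K^{2} - 34 = -34 + K^{2}$)
$24633 - k{\left(193 \right)} = 24633 - \left(-34 + 193^{2}\right) = 24633 - \left(-34 + 37249\right) = 24633 - 37215 = -12582$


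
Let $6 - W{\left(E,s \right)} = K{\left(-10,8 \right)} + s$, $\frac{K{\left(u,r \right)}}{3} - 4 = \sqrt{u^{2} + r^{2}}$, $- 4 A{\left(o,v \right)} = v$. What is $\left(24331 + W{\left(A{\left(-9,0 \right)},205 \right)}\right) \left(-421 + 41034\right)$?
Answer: $979585560 - 243678 \sqrt{41} \approx 9.7803 \cdot 10^{8}$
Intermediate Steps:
$A{\left(o,v \right)} = - \frac{v}{4}$
$K{\left(u,r \right)} = 12 + 3 \sqrt{r^{2} + u^{2}}$ ($K{\left(u,r \right)} = 12 + 3 \sqrt{u^{2} + r^{2}} = 12 + 3 \sqrt{r^{2} + u^{2}}$)
$W{\left(E,s \right)} = -6 - s - 6 \sqrt{41}$ ($W{\left(E,s \right)} = 6 - \left(\left(12 + 3 \sqrt{8^{2} + \left(-10\right)^{2}}\right) + s\right) = 6 - \left(\left(12 + 3 \sqrt{64 + 100}\right) + s\right) = 6 - \left(\left(12 + 3 \sqrt{164}\right) + s\right) = 6 - \left(\left(12 + 3 \cdot 2 \sqrt{41}\right) + s\right) = 6 - \left(\left(12 + 6 \sqrt{41}\right) + s\right) = 6 - \left(12 + s + 6 \sqrt{41}\right) = -6 - s - 6 \sqrt{41}$)
$\left(24331 + W{\left(A{\left(-9,0 \right)},205 \right)}\right) \left(-421 + 41034\right) = \left(24331 - \left(211 + 6 \sqrt{41}\right)\right) \left(-421 + 41034\right) = \left(24331 - \left(211 + 6 \sqrt{41}\right)\right) 40613 = \left(24120 - 6 \sqrt{41}\right) 40613 = 979585560 - 243678 \sqrt{41}$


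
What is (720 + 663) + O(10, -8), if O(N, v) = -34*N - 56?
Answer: 987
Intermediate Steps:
O(N, v) = -56 - 34*N
(720 + 663) + O(10, -8) = (720 + 663) + (-56 - 34*10) = 1383 + (-56 - 340) = 1383 - 396 = 987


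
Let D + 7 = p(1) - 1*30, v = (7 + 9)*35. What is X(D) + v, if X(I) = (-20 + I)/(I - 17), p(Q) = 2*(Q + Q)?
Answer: 28053/50 ≈ 561.06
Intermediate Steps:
p(Q) = 4*Q (p(Q) = 2*(2*Q) = 4*Q)
v = 560 (v = 16*35 = 560)
D = -33 (D = -7 + (4*1 - 1*30) = -7 + (4 - 30) = -7 - 26 = -33)
X(I) = (-20 + I)/(-17 + I)
X(D) + v = (-20 - 33)/(-17 - 33) + 560 = -53/(-50) + 560 = -1/50*(-53) + 560 = 53/50 + 560 = 28053/50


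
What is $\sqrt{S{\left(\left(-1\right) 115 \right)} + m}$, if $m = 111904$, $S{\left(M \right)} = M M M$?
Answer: $i \sqrt{1408971} \approx 1187.0 i$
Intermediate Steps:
$S{\left(M \right)} = M^{3}$ ($S{\left(M \right)} = M^{2} M = M^{3}$)
$\sqrt{S{\left(\left(-1\right) 115 \right)} + m} = \sqrt{\left(\left(-1\right) 115\right)^{3} + 111904} = \sqrt{\left(-115\right)^{3} + 111904} = \sqrt{-1520875 + 111904} = \sqrt{-1408971} = i \sqrt{1408971}$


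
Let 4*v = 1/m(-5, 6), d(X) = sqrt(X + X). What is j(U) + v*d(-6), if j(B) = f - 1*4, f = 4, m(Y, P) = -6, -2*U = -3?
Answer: -I*sqrt(3)/12 ≈ -0.14434*I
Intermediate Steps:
U = 3/2 (U = -1/2*(-3) = 3/2 ≈ 1.5000)
d(X) = sqrt(2)*sqrt(X) (d(X) = sqrt(2*X) = sqrt(2)*sqrt(X))
j(B) = 0 (j(B) = 4 - 1*4 = 4 - 4 = 0)
v = -1/24 (v = (1/4)/(-6) = (1/4)*(-1/6) = -1/24 ≈ -0.041667)
j(U) + v*d(-6) = 0 - sqrt(2)*sqrt(-6)/24 = 0 - sqrt(2)*I*sqrt(6)/24 = 0 - I*sqrt(3)/12 = -I*sqrt(3)/12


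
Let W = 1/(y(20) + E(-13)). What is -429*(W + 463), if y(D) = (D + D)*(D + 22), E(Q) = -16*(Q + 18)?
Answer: -317803629/1600 ≈ -1.9863e+5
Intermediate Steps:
E(Q) = -288 - 16*Q (E(Q) = -16*(18 + Q) = -288 - 16*Q)
y(D) = 2*D*(22 + D) (y(D) = (2*D)*(22 + D) = 2*D*(22 + D))
W = 1/1600 (W = 1/(2*20*(22 + 20) + (-288 - 16*(-13))) = 1/(2*20*42 + (-288 + 208)) = 1/(1680 - 80) = 1/1600 ≈ 0.00062500)
-429*(W + 463) = -429*(1/1600 + 463) = -429*740801/1600 = -317803629/1600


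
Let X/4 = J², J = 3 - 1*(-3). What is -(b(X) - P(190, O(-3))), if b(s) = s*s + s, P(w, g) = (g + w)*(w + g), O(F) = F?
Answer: 14089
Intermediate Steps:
J = 6 (J = 3 + 3 = 6)
P(w, g) = (g + w)² (P(w, g) = (g + w)*(g + w) = (g + w)²)
X = 144 (X = 4*6² = 4*36 = 144)
b(s) = s + s² (b(s) = s² + s = s + s²)
-(b(X) - P(190, O(-3))) = -(144*(1 + 144) - (-3 + 190)²) = -(144*145 - 1*187²) = -(20880 - 1*34969) = -(20880 - 34969) = -1*(-14089) = 14089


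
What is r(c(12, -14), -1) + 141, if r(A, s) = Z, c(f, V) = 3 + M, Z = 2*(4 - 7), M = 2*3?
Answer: 135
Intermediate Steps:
M = 6
Z = -6 (Z = 2*(-3) = -6)
c(f, V) = 9 (c(f, V) = 3 + 6 = 9)
r(A, s) = -6
r(c(12, -14), -1) + 141 = -6 + 141 = 135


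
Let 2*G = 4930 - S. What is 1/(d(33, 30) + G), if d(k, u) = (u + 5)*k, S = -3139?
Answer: 2/10379 ≈ 0.00019270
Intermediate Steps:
d(k, u) = k*(5 + u) (d(k, u) = (5 + u)*k = k*(5 + u))
G = 8069/2 (G = (4930 - 1*(-3139))/2 = (4930 + 3139)/2 = (1/2)*8069 = 8069/2 ≈ 4034.5)
1/(d(33, 30) + G) = 1/(33*(5 + 30) + 8069/2) = 1/(33*35 + 8069/2) = 1/(1155 + 8069/2) = 1/(10379/2) = 2/10379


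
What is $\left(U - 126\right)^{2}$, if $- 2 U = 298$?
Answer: $75625$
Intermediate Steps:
$U = -149$ ($U = \left(- \frac{1}{2}\right) 298 = -149$)
$\left(U - 126\right)^{2} = \left(-149 - 126\right)^{2} = \left(-275\right)^{2} = 75625$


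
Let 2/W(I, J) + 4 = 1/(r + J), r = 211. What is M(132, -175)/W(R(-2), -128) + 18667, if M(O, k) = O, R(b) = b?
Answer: 1527515/83 ≈ 18404.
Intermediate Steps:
W(I, J) = 2/(-4 + 1/(211 + J))
M(132, -175)/W(R(-2), -128) + 18667 = 132/((2*(-211 - 1*(-128))/(843 + 4*(-128)))) + 18667 = 132/((2*(-211 + 128)/(843 - 512))) + 18667 = 132/((2*(-83)/331)) + 18667 = 132/((2*(1/331)*(-83))) + 18667 = 132/(-166/331) + 18667 = 132*(-331/166) + 18667 = -21846/83 + 18667 = 1527515/83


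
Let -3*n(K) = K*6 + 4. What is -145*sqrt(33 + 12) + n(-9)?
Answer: 50/3 - 435*sqrt(5) ≈ -956.02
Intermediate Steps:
n(K) = -4/3 - 2*K (n(K) = -(K*6 + 4)/3 = -(6*K + 4)/3 = -(4 + 6*K)/3 = -4/3 - 2*K)
-145*sqrt(33 + 12) + n(-9) = -145*sqrt(33 + 12) + (-4/3 - 2*(-9)) = -435*sqrt(5) + (-4/3 + 18) = -435*sqrt(5) + 50/3 = 50/3 - 435*sqrt(5)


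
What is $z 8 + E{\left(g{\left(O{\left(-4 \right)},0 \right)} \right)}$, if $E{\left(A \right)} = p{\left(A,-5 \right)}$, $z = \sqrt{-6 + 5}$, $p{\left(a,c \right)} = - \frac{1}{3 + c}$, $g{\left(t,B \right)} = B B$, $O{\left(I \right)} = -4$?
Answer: $\frac{1}{2} + 8 i \approx 0.5 + 8.0 i$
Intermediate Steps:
$g{\left(t,B \right)} = B^{2}$
$z = i$ ($z = \sqrt{-1} = i \approx 1.0 i$)
$E{\left(A \right)} = \frac{1}{2}$ ($E{\left(A \right)} = - \frac{1}{3 - 5} = - \frac{1}{-2} = \left(-1\right) \left(- \frac{1}{2}\right) = \frac{1}{2}$)
$z 8 + E{\left(g{\left(O{\left(-4 \right)},0 \right)} \right)} = i 8 + \frac{1}{2} = 8 i + \frac{1}{2} = \frac{1}{2} + 8 i$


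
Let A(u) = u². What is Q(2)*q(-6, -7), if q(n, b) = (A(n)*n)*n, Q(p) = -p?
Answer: -2592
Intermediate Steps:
q(n, b) = n⁴ (q(n, b) = (n²*n)*n = n³*n = n⁴)
Q(2)*q(-6, -7) = -1*2*(-6)⁴ = -2*1296 = -2592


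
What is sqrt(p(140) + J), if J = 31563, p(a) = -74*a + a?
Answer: sqrt(21343) ≈ 146.09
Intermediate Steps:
p(a) = -73*a
sqrt(p(140) + J) = sqrt(-73*140 + 31563) = sqrt(-10220 + 31563) = sqrt(21343)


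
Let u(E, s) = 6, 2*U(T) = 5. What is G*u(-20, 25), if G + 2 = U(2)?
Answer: 3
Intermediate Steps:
U(T) = 5/2 (U(T) = (½)*5 = 5/2)
G = ½ (G = -2 + 5/2 = ½ ≈ 0.50000)
G*u(-20, 25) = (½)*6 = 3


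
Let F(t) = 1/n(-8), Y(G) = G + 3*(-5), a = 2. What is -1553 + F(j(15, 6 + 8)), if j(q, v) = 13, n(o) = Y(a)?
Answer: -20190/13 ≈ -1553.1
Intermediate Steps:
Y(G) = -15 + G (Y(G) = G - 15 = -15 + G)
n(o) = -13 (n(o) = -15 + 2 = -13)
F(t) = -1/13 (F(t) = 1/(-13) = -1/13)
-1553 + F(j(15, 6 + 8)) = -1553 - 1/13 = -20190/13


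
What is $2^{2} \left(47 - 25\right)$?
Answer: $88$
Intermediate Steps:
$2^{2} \left(47 - 25\right) = 4 \cdot 22 = 88$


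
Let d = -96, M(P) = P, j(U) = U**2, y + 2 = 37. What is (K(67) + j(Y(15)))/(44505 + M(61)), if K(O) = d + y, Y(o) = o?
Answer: 82/22283 ≈ 0.0036799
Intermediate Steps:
y = 35 (y = -2 + 37 = 35)
K(O) = -61 (K(O) = -96 + 35 = -61)
(K(67) + j(Y(15)))/(44505 + M(61)) = (-61 + 15**2)/(44505 + 61) = (-61 + 225)/44566 = 164*(1/44566) = 82/22283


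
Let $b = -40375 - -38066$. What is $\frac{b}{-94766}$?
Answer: $\frac{2309}{94766} \approx 0.024365$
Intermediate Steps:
$b = -2309$ ($b = -40375 + 38066 = -2309$)
$\frac{b}{-94766} = - \frac{2309}{-94766} = \left(-2309\right) \left(- \frac{1}{94766}\right) = \frac{2309}{94766}$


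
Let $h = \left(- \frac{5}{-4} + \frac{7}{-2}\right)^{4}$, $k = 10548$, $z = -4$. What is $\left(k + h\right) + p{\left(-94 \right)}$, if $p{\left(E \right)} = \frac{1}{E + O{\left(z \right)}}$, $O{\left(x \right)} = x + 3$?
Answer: $\frac{257150399}{24320} \approx 10574.0$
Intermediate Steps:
$O{\left(x \right)} = 3 + x$
$h = \frac{6561}{256}$ ($h = \left(\left(-5\right) \left(- \frac{1}{4}\right) + 7 \left(- \frac{1}{2}\right)\right)^{4} = \left(\frac{5}{4} - \frac{7}{2}\right)^{4} = \left(- \frac{9}{4}\right)^{4} = \frac{6561}{256} \approx 25.629$)
$p{\left(E \right)} = \frac{1}{-1 + E}$ ($p{\left(E \right)} = \frac{1}{E + \left(3 - 4\right)} = \frac{1}{E - 1} = \frac{1}{-1 + E}$)
$\left(k + h\right) + p{\left(-94 \right)} = \left(10548 + \frac{6561}{256}\right) + \frac{1}{-1 - 94} = \frac{2706849}{256} + \frac{1}{-95} = \frac{2706849}{256} - \frac{1}{95} = \frac{257150399}{24320}$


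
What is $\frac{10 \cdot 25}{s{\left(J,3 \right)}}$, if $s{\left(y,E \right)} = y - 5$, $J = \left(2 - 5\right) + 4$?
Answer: $- \frac{125}{2} \approx -62.5$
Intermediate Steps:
$J = 1$ ($J = -3 + 4 = 1$)
$s{\left(y,E \right)} = -5 + y$
$\frac{10 \cdot 25}{s{\left(J,3 \right)}} = \frac{10 \cdot 25}{-5 + 1} = \frac{1}{-4} \cdot 250 = \left(- \frac{1}{4}\right) 250 = - \frac{125}{2}$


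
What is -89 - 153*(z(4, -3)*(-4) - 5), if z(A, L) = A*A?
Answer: 10468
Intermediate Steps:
z(A, L) = A**2
-89 - 153*(z(4, -3)*(-4) - 5) = -89 - 153*(4**2*(-4) - 5) = -89 - 153*(16*(-4) - 5) = -89 - 153*(-64 - 5) = -89 - 153*(-69) = -89 + 10557 = 10468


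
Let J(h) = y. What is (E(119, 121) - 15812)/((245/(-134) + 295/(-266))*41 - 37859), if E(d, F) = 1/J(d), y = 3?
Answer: 422693285/1015304172 ≈ 0.41632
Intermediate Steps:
J(h) = 3
E(d, F) = ⅓ (E(d, F) = 1/3 = ⅓)
(E(119, 121) - 15812)/((245/(-134) + 295/(-266))*41 - 37859) = (⅓ - 15812)/((245/(-134) + 295/(-266))*41 - 37859) = -47435/(3*((245*(-1/134) + 295*(-1/266))*41 - 37859)) = -47435/(3*((-245/134 - 295/266)*41 - 37859)) = -47435/(3*(-26175/8911*41 - 37859)) = -47435/(3*(-1073175/8911 - 37859)) = -47435/(3*(-338434724/8911)) = -47435/3*(-8911/338434724) = 422693285/1015304172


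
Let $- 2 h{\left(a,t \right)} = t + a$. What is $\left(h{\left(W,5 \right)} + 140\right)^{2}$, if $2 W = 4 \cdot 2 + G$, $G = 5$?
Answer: $\frac{288369}{16} \approx 18023.0$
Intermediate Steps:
$W = \frac{13}{2}$ ($W = \frac{4 \cdot 2 + 5}{2} = \frac{8 + 5}{2} = \frac{1}{2} \cdot 13 = \frac{13}{2} \approx 6.5$)
$h{\left(a,t \right)} = - \frac{a}{2} - \frac{t}{2}$ ($h{\left(a,t \right)} = - \frac{t + a}{2} = - \frac{a + t}{2} = - \frac{a}{2} - \frac{t}{2}$)
$\left(h{\left(W,5 \right)} + 140\right)^{2} = \left(\left(\left(- \frac{1}{2}\right) \frac{13}{2} - \frac{5}{2}\right) + 140\right)^{2} = \left(\left(- \frac{13}{4} - \frac{5}{2}\right) + 140\right)^{2} = \left(- \frac{23}{4} + 140\right)^{2} = \left(\frac{537}{4}\right)^{2} = \frac{288369}{16}$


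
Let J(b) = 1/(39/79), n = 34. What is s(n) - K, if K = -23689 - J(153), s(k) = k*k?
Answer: 969034/39 ≈ 24847.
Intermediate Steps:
s(k) = k²
J(b) = 79/39 (J(b) = 1/(39*(1/79)) = 1/(39/79) = 79/39)
K = -923950/39 (K = -23689 - 1*79/39 = -23689 - 79/39 = -923950/39 ≈ -23691.)
s(n) - K = 34² - 1*(-923950/39) = 1156 + 923950/39 = 969034/39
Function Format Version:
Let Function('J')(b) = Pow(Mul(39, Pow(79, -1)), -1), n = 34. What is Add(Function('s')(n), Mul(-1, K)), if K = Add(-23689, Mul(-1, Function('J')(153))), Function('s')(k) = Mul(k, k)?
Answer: Rational(969034, 39) ≈ 24847.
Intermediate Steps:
Function('s')(k) = Pow(k, 2)
Function('J')(b) = Rational(79, 39) (Function('J')(b) = Pow(Mul(39, Rational(1, 79)), -1) = Pow(Rational(39, 79), -1) = Rational(79, 39))
K = Rational(-923950, 39) (K = Add(-23689, Mul(-1, Rational(79, 39))) = Add(-23689, Rational(-79, 39)) = Rational(-923950, 39) ≈ -23691.)
Add(Function('s')(n), Mul(-1, K)) = Add(Pow(34, 2), Mul(-1, Rational(-923950, 39))) = Add(1156, Rational(923950, 39)) = Rational(969034, 39)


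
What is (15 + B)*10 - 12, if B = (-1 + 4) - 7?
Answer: 98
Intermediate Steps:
B = -4 (B = 3 - 7 = -4)
(15 + B)*10 - 12 = (15 - 4)*10 - 12 = 11*10 - 12 = 110 - 12 = 98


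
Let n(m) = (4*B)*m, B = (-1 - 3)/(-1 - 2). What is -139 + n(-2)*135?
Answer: -1579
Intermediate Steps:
B = 4/3 (B = -4/(-3) = -4*(-⅓) = 4/3 ≈ 1.3333)
n(m) = 16*m/3 (n(m) = (4*(4/3))*m = 16*m/3)
-139 + n(-2)*135 = -139 + ((16/3)*(-2))*135 = -139 - 32/3*135 = -139 - 1440 = -1579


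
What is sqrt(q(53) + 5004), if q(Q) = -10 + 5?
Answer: sqrt(4999) ≈ 70.704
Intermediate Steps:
q(Q) = -5
sqrt(q(53) + 5004) = sqrt(-5 + 5004) = sqrt(4999)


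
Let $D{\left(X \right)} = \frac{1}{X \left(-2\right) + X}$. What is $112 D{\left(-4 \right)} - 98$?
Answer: $-70$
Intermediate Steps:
$D{\left(X \right)} = - \frac{1}{X}$ ($D{\left(X \right)} = \frac{1}{- 2 X + X} = \frac{1}{\left(-1\right) X} = - \frac{1}{X}$)
$112 D{\left(-4 \right)} - 98 = 112 \left(- \frac{1}{-4}\right) - 98 = 112 \left(\left(-1\right) \left(- \frac{1}{4}\right)\right) - 98 = 112 \cdot \frac{1}{4} - 98 = 28 - 98 = -70$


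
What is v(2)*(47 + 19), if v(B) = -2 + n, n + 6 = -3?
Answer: -726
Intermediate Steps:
n = -9 (n = -6 - 3 = -9)
v(B) = -11 (v(B) = -2 - 9 = -11)
v(2)*(47 + 19) = -11*(47 + 19) = -11*66 = -726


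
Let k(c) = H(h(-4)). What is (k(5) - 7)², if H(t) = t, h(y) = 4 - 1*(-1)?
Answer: 4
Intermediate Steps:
h(y) = 5 (h(y) = 4 + 1 = 5)
k(c) = 5
(k(5) - 7)² = (5 - 7)² = (-2)² = 4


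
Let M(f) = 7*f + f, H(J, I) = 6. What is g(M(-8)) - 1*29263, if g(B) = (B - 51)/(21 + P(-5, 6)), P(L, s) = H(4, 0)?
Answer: -790216/27 ≈ -29267.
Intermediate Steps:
P(L, s) = 6
M(f) = 8*f
g(B) = -17/9 + B/27 (g(B) = (B - 51)/(21 + 6) = (-51 + B)/27 = (-51 + B)*(1/27) = -17/9 + B/27)
g(M(-8)) - 1*29263 = (-17/9 + (8*(-8))/27) - 1*29263 = (-17/9 + (1/27)*(-64)) - 29263 = (-17/9 - 64/27) - 29263 = -115/27 - 29263 = -790216/27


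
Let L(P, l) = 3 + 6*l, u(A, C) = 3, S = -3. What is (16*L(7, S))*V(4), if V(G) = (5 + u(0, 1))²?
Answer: -15360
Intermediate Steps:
V(G) = 64 (V(G) = (5 + 3)² = 8² = 64)
(16*L(7, S))*V(4) = (16*(3 + 6*(-3)))*64 = (16*(3 - 18))*64 = (16*(-15))*64 = -240*64 = -15360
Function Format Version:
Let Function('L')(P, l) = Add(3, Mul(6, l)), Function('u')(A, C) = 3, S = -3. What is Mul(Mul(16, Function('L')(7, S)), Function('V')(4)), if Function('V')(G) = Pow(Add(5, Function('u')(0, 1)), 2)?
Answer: -15360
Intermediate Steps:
Function('V')(G) = 64 (Function('V')(G) = Pow(Add(5, 3), 2) = Pow(8, 2) = 64)
Mul(Mul(16, Function('L')(7, S)), Function('V')(4)) = Mul(Mul(16, Add(3, Mul(6, -3))), 64) = Mul(Mul(16, Add(3, -18)), 64) = Mul(Mul(16, -15), 64) = Mul(-240, 64) = -15360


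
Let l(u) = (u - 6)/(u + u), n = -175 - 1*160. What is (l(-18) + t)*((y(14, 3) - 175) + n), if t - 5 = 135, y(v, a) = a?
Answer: -71318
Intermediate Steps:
n = -335 (n = -175 - 160 = -335)
t = 140 (t = 5 + 135 = 140)
l(u) = (-6 + u)/(2*u) (l(u) = (-6 + u)/((2*u)) = (-6 + u)*(1/(2*u)) = (-6 + u)/(2*u))
(l(-18) + t)*((y(14, 3) - 175) + n) = ((½)*(-6 - 18)/(-18) + 140)*((3 - 175) - 335) = ((½)*(-1/18)*(-24) + 140)*(-172 - 335) = (⅔ + 140)*(-507) = (422/3)*(-507) = -71318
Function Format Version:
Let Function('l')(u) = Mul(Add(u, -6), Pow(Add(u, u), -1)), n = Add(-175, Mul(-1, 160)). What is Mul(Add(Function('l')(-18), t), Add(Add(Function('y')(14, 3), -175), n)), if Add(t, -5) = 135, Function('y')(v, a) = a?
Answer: -71318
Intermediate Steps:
n = -335 (n = Add(-175, -160) = -335)
t = 140 (t = Add(5, 135) = 140)
Function('l')(u) = Mul(Rational(1, 2), Pow(u, -1), Add(-6, u)) (Function('l')(u) = Mul(Add(-6, u), Pow(Mul(2, u), -1)) = Mul(Add(-6, u), Mul(Rational(1, 2), Pow(u, -1))) = Mul(Rational(1, 2), Pow(u, -1), Add(-6, u)))
Mul(Add(Function('l')(-18), t), Add(Add(Function('y')(14, 3), -175), n)) = Mul(Add(Mul(Rational(1, 2), Pow(-18, -1), Add(-6, -18)), 140), Add(Add(3, -175), -335)) = Mul(Add(Mul(Rational(1, 2), Rational(-1, 18), -24), 140), Add(-172, -335)) = Mul(Add(Rational(2, 3), 140), -507) = Mul(Rational(422, 3), -507) = -71318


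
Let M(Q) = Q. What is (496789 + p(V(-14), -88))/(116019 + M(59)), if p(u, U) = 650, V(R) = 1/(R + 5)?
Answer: 497439/116078 ≈ 4.2854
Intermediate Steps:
V(R) = 1/(5 + R)
(496789 + p(V(-14), -88))/(116019 + M(59)) = (496789 + 650)/(116019 + 59) = 497439/116078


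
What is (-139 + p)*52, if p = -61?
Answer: -10400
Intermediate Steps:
(-139 + p)*52 = (-139 - 61)*52 = -200*52 = -10400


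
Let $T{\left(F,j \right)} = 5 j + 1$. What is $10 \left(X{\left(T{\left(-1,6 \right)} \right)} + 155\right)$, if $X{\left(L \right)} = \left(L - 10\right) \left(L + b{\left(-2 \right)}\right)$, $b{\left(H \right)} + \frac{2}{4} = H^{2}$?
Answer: $8795$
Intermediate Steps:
$T{\left(F,j \right)} = 1 + 5 j$
$b{\left(H \right)} = - \frac{1}{2} + H^{2}$
$X{\left(L \right)} = \left(-10 + L\right) \left(\frac{7}{2} + L\right)$ ($X{\left(L \right)} = \left(L - 10\right) \left(L - \left(\frac{1}{2} - \left(-2\right)^{2}\right)\right) = \left(-10 + L\right) \left(L + \left(- \frac{1}{2} + 4\right)\right) = \left(-10 + L\right) \left(L + \frac{7}{2}\right) = \left(-10 + L\right) \left(\frac{7}{2} + L\right)$)
$10 \left(X{\left(T{\left(-1,6 \right)} \right)} + 155\right) = 10 \left(\left(-35 + \left(1 + 5 \cdot 6\right)^{2} - \frac{13 \left(1 + 5 \cdot 6\right)}{2}\right) + 155\right) = 10 \left(\left(-35 + \left(1 + 30\right)^{2} - \frac{13 \left(1 + 30\right)}{2}\right) + 155\right) = 10 \left(\left(-35 + 31^{2} - \frac{403}{2}\right) + 155\right) = 10 \left(\left(-35 + 961 - \frac{403}{2}\right) + 155\right) = 10 \left(\frac{1449}{2} + 155\right) = 10 \cdot \frac{1759}{2} = 8795$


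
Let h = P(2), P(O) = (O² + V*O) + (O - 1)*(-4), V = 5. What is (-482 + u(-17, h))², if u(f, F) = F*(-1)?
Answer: 242064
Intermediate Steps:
P(O) = 4 + O + O² (P(O) = (O² + 5*O) + (O - 1)*(-4) = (O² + 5*O) + (-1 + O)*(-4) = (O² + 5*O) + (4 - 4*O) = 4 + O + O²)
h = 10 (h = 4 + 2 + 2² = 4 + 2 + 4 = 10)
u(f, F) = -F
(-482 + u(-17, h))² = (-482 - 1*10)² = (-482 - 10)² = (-492)² = 242064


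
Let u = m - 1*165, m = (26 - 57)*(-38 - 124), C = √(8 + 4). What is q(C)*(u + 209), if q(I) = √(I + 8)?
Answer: 5066*√(8 + 2*√3) ≈ 17153.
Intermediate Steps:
C = 2*√3 (C = √12 = 2*√3 ≈ 3.4641)
m = 5022 (m = -31*(-162) = 5022)
q(I) = √(8 + I)
u = 4857 (u = 5022 - 1*165 = 5022 - 165 = 4857)
q(C)*(u + 209) = √(8 + 2*√3)*(4857 + 209) = √(8 + 2*√3)*5066 = 5066*√(8 + 2*√3)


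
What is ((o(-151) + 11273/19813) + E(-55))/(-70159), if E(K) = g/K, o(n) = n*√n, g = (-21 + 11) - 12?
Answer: -95991/6950301335 + 151*I*√151/70159 ≈ -1.3811e-5 + 0.026447*I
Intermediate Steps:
g = -22 (g = -10 - 12 = -22)
o(n) = n^(3/2)
E(K) = -22/K
((o(-151) + 11273/19813) + E(-55))/(-70159) = (((-151)^(3/2) + 11273/19813) - 22/(-55))/(-70159) = ((-151*I*√151 + 11273*(1/19813)) - 22*(-1/55))*(-1/70159) = ((-151*I*√151 + 11273/19813) + ⅖)*(-1/70159) = ((11273/19813 - 151*I*√151) + ⅖)*(-1/70159) = (95991/99065 - 151*I*√151)*(-1/70159) = -95991/6950301335 + 151*I*√151/70159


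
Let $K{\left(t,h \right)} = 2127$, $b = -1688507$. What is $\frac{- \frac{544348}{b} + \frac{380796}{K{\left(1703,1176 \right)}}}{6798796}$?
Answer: $\frac{53677878314}{2034797144509637} \approx 2.638 \cdot 10^{-5}$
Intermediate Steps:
$\frac{- \frac{544348}{b} + \frac{380796}{K{\left(1703,1176 \right)}}}{6798796} = \frac{- \frac{544348}{-1688507} + \frac{380796}{2127}}{6798796} = \left(\left(-544348\right) \left(- \frac{1}{1688507}\right) + 380796 \cdot \frac{1}{2127}\right) \frac{1}{6798796} = \left(\frac{544348}{1688507} + \frac{126932}{709}\right) \frac{1}{6798796} = \frac{214711513256}{1197151463} \cdot \frac{1}{6798796} = \frac{53677878314}{2034797144509637}$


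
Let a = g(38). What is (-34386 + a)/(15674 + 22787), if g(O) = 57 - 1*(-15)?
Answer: -34314/38461 ≈ -0.89218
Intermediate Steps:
g(O) = 72 (g(O) = 57 + 15 = 72)
a = 72
(-34386 + a)/(15674 + 22787) = (-34386 + 72)/(15674 + 22787) = -34314/38461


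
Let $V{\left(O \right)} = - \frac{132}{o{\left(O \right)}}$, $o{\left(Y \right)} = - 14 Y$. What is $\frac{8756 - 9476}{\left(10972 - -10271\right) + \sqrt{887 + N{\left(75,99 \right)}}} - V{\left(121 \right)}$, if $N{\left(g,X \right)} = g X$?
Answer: $- \frac{3885252342}{34746768749} + \frac{1440 \sqrt{2078}}{451256737} \approx -0.11167$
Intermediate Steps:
$N{\left(g,X \right)} = X g$
$V{\left(O \right)} = \frac{66}{7 O}$ ($V{\left(O \right)} = - \frac{132}{\left(-14\right) O} = - 132 \left(- \frac{1}{14 O}\right) = \frac{66}{7 O}$)
$\frac{8756 - 9476}{\left(10972 - -10271\right) + \sqrt{887 + N{\left(75,99 \right)}}} - V{\left(121 \right)} = \frac{8756 - 9476}{\left(10972 - -10271\right) + \sqrt{887 + 99 \cdot 75}} - \frac{66}{7 \cdot 121} = - \frac{720}{\left(10972 + 10271\right) + \sqrt{887 + 7425}} - \frac{66}{7} \cdot \frac{1}{121} = - \frac{720}{21243 + \sqrt{8312}} - \frac{6}{77} = - \frac{720}{21243 + 2 \sqrt{2078}} - \frac{6}{77} = - \frac{6}{77} - \frac{720}{21243 + 2 \sqrt{2078}}$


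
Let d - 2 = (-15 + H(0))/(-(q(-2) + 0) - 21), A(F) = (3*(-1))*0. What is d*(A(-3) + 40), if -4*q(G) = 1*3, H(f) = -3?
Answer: 1040/9 ≈ 115.56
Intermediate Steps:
q(G) = -¾ (q(G) = -3/4 = -¼*3 = -¾)
A(F) = 0 (A(F) = -3*0 = 0)
d = 26/9 (d = 2 + (-15 - 3)/(-(-¾ + 0) - 21) = 2 - 18/(-1*(-¾) - 21) = 2 - 18/(¾ - 21) = 2 - 18/(-81/4) = 2 - 18*(-4/81) = 2 + 8/9 = 26/9 ≈ 2.8889)
d*(A(-3) + 40) = 26*(0 + 40)/9 = (26/9)*40 = 1040/9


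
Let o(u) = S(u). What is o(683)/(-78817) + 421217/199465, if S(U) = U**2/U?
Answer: 33062825694/15721232905 ≈ 2.1031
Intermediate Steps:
S(U) = U
o(u) = u
o(683)/(-78817) + 421217/199465 = 683/(-78817) + 421217/199465 = 683*(-1/78817) + 421217*(1/199465) = -683/78817 + 421217/199465 = 33062825694/15721232905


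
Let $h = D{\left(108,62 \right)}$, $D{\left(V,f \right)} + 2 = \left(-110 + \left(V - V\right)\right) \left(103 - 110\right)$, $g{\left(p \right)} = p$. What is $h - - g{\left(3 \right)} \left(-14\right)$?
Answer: $726$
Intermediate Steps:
$D{\left(V,f \right)} = 768$ ($D{\left(V,f \right)} = -2 + \left(-110 + \left(V - V\right)\right) \left(103 - 110\right) = -2 + \left(-110 + 0\right) \left(-7\right) = -2 - -770 = -2 + 770 = 768$)
$h = 768$
$h - - g{\left(3 \right)} \left(-14\right) = 768 - \left(-1\right) 3 \left(-14\right) = 768 - \left(-3\right) \left(-14\right) = 768 - 42 = 726$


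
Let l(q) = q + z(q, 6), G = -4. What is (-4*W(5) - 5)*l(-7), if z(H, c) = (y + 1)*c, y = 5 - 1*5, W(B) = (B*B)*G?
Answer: -395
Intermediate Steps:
W(B) = -4*B² (W(B) = (B*B)*(-4) = B²*(-4) = -4*B²)
y = 0 (y = 5 - 5 = 0)
z(H, c) = c (z(H, c) = (0 + 1)*c = 1*c = c)
l(q) = 6 + q (l(q) = q + 6 = 6 + q)
(-4*W(5) - 5)*l(-7) = (-(-16)*5² - 5)*(6 - 7) = (-(-16)*25 - 5)*(-1) = (-4*(-100) - 5)*(-1) = (400 - 5)*(-1) = 395*(-1) = -395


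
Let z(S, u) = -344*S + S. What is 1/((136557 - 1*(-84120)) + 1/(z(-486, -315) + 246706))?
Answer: 413404/91228754509 ≈ 4.5315e-6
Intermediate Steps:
z(S, u) = -343*S
1/((136557 - 1*(-84120)) + 1/(z(-486, -315) + 246706)) = 1/((136557 - 1*(-84120)) + 1/(-343*(-486) + 246706)) = 1/((136557 + 84120) + 1/(166698 + 246706)) = 1/(220677 + 1/413404) = 1/(91228754509/413404) = 413404/91228754509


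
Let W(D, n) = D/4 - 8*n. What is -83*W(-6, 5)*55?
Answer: 378895/2 ≈ 1.8945e+5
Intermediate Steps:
W(D, n) = -8*n + D/4 (W(D, n) = D/4 - 8*n = -8*n + D/4)
-83*W(-6, 5)*55 = -83*(-8*5 + (¼)*(-6))*55 = -83*(-40 - 3/2)*55 = -83*(-83/2)*55 = (6889/2)*55 = 378895/2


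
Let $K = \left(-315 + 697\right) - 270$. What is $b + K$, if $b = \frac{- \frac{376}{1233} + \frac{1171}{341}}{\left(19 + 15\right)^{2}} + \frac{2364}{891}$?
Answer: $\frac{15198484595}{132557364} \approx 114.66$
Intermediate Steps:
$b = \frac{352059827}{132557364}$ ($b = \frac{\left(-376\right) \frac{1}{1233} + 1171 \cdot \frac{1}{341}}{34^{2}} + 2364 \cdot \frac{1}{891} = \frac{- \frac{376}{1233} + \frac{1171}{341}}{1156} + \frac{788}{297} = \frac{1315627}{420453} \cdot \frac{1}{1156} + \frac{788}{297} = \frac{1315627}{486043668} + \frac{788}{297} = \frac{352059827}{132557364} \approx 2.6559$)
$K = 112$ ($K = 382 - 270 = 112$)
$b + K = \frac{352059827}{132557364} + 112 = \frac{15198484595}{132557364}$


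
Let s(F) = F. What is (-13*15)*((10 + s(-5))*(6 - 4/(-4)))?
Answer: -6825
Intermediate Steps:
(-13*15)*((10 + s(-5))*(6 - 4/(-4))) = (-13*15)*((10 - 5)*(6 - 4/(-4))) = -975*(6 - 4*(-1)/4) = -975*(6 - 4*(-¼)) = -975*(6 + 1) = -975*7 = -195*35 = -6825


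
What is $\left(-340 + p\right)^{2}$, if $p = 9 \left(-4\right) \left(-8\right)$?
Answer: $2704$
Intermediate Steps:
$p = 288$ ($p = \left(-36\right) \left(-8\right) = 288$)
$\left(-340 + p\right)^{2} = \left(-340 + 288\right)^{2} = \left(-52\right)^{2} = 2704$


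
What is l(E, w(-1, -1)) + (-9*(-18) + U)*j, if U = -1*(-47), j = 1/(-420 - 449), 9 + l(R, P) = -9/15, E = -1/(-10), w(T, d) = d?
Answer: -3887/395 ≈ -9.8405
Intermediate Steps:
E = ⅒ (E = -1*(-⅒) = ⅒ ≈ 0.10000)
l(R, P) = -48/5 (l(R, P) = -9 - 9/15 = -9 - 9*1/15 = -9 - ⅗ = -48/5)
j = -1/869 (j = 1/(-869) = -1/869 ≈ -0.0011507)
U = 47
l(E, w(-1, -1)) + (-9*(-18) + U)*j = -48/5 + (-9*(-18) + 47)*(-1/869) = -48/5 + (162 + 47)*(-1/869) = -48/5 + 209*(-1/869) = -48/5 - 19/79 = -3887/395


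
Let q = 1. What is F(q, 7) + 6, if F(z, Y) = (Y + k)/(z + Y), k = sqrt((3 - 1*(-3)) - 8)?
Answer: 55/8 + I*sqrt(2)/8 ≈ 6.875 + 0.17678*I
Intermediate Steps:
k = I*sqrt(2) (k = sqrt((3 + 3) - 8) = sqrt(6 - 8) = sqrt(-2) = I*sqrt(2) ≈ 1.4142*I)
F(z, Y) = (Y + I*sqrt(2))/(Y + z) (F(z, Y) = (Y + I*sqrt(2))/(z + Y) = (Y + I*sqrt(2))/(Y + z))
F(q, 7) + 6 = (7 + I*sqrt(2))/(7 + 1) + 6 = (7 + I*sqrt(2))/8 + 6 = (7/8 + I*sqrt(2)/8) + 6 = 55/8 + I*sqrt(2)/8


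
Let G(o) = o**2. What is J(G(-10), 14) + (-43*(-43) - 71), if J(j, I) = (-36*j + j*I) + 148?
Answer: -274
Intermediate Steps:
J(j, I) = 148 - 36*j + I*j (J(j, I) = (-36*j + I*j) + 148 = 148 - 36*j + I*j)
J(G(-10), 14) + (-43*(-43) - 71) = (148 - 36*(-10)**2 + 14*(-10)**2) + (-43*(-43) - 71) = (148 - 36*100 + 14*100) + (1849 - 71) = (148 - 3600 + 1400) + 1778 = -2052 + 1778 = -274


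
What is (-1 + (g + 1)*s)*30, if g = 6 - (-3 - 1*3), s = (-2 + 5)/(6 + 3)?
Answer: 100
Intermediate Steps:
s = 1/3 (s = 3/9 = 3*(1/9) = 1/3 ≈ 0.33333)
g = 12 (g = 6 - (-3 - 3) = 6 - 1*(-6) = 6 + 6 = 12)
(-1 + (g + 1)*s)*30 = (-1 + (12 + 1)*(1/3))*30 = (-1 + 13*(1/3))*30 = (-1 + 13/3)*30 = (10/3)*30 = 100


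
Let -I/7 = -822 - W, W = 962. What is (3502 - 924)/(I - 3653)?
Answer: 2578/8835 ≈ 0.29179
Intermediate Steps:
I = 12488 (I = -7*(-822 - 1*962) = -7*(-822 - 962) = -7*(-1784) = 12488)
(3502 - 924)/(I - 3653) = (3502 - 924)/(12488 - 3653) = 2578/8835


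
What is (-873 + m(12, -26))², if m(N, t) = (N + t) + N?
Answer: 765625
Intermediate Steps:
m(N, t) = t + 2*N
(-873 + m(12, -26))² = (-873 + (-26 + 2*12))² = (-873 + (-26 + 24))² = (-873 - 2)² = (-875)² = 765625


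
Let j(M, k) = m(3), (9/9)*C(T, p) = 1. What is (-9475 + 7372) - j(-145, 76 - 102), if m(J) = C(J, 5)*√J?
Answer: -2103 - √3 ≈ -2104.7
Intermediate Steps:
C(T, p) = 1
m(J) = √J (m(J) = 1*√J = √J)
j(M, k) = √3
(-9475 + 7372) - j(-145, 76 - 102) = (-9475 + 7372) - √3 = -2103 - √3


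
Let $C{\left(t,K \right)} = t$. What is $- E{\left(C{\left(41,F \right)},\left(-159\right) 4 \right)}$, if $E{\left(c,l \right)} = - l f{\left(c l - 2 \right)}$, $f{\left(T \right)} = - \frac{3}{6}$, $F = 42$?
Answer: $318$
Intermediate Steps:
$f{\left(T \right)} = - \frac{1}{2}$ ($f{\left(T \right)} = \left(-3\right) \frac{1}{6} = - \frac{1}{2}$)
$E{\left(c,l \right)} = \frac{l}{2}$ ($E{\left(c,l \right)} = - \frac{l \left(-1\right)}{2} = - \frac{\left(-1\right) l}{2} = \frac{l}{2}$)
$- E{\left(C{\left(41,F \right)},\left(-159\right) 4 \right)} = - \frac{\left(-159\right) 4}{2} = - \frac{-636}{2} = \left(-1\right) \left(-318\right) = 318$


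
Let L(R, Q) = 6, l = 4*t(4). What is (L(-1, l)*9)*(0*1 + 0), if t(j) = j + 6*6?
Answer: 0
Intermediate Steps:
t(j) = 36 + j (t(j) = j + 36 = 36 + j)
l = 160 (l = 4*(36 + 4) = 4*40 = 160)
(L(-1, l)*9)*(0*1 + 0) = (6*9)*(0*1 + 0) = 54*(0 + 0) = 54*0 = 0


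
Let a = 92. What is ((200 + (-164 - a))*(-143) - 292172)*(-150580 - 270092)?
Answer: 119539838208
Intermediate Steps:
((200 + (-164 - a))*(-143) - 292172)*(-150580 - 270092) = ((200 + (-164 - 1*92))*(-143) - 292172)*(-150580 - 270092) = ((200 + (-164 - 92))*(-143) - 292172)*(-420672) = ((200 - 256)*(-143) - 292172)*(-420672) = (-56*(-143) - 292172)*(-420672) = (8008 - 292172)*(-420672) = -284164*(-420672) = 119539838208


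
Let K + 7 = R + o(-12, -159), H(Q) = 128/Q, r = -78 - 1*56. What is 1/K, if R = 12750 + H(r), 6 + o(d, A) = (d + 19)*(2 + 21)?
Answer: 67/864102 ≈ 7.7537e-5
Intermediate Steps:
r = -134 (r = -78 - 56 = -134)
o(d, A) = 431 + 23*d (o(d, A) = -6 + (d + 19)*(2 + 21) = -6 + (19 + d)*23 = -6 + (437 + 23*d) = 431 + 23*d)
R = 854186/67 (R = 12750 + 128/(-134) = 12750 + 128*(-1/134) = 12750 - 64/67 = 854186/67 ≈ 12749.)
K = 864102/67 (K = -7 + (854186/67 + (431 + 23*(-12))) = -7 + (854186/67 + (431 - 276)) = -7 + (854186/67 + 155) = -7 + 864571/67 = 864102/67 ≈ 12897.)
1/K = 1/(864102/67) = 67/864102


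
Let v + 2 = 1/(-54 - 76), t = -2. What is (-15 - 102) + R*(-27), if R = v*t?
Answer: -14652/65 ≈ -225.42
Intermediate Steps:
v = -261/130 (v = -2 + 1/(-54 - 76) = -2 + 1/(-130) = -2 - 1/130 = -261/130 ≈ -2.0077)
R = 261/65 (R = -261/130*(-2) = 261/65 ≈ 4.0154)
(-15 - 102) + R*(-27) = (-15 - 102) + (261/65)*(-27) = -117 - 7047/65 = -14652/65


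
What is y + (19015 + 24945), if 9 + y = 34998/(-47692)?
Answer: 1048038047/23846 ≈ 43950.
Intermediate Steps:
y = -232113/23846 (y = -9 + 34998/(-47692) = -9 + 34998*(-1/47692) = -9 - 17499/23846 = -232113/23846 ≈ -9.7338)
y + (19015 + 24945) = -232113/23846 + (19015 + 24945) = -232113/23846 + 43960 = 1048038047/23846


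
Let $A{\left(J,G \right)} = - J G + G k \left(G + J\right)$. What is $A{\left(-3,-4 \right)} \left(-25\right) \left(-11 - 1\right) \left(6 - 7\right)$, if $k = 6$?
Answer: $-46800$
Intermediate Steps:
$A{\left(J,G \right)} = - G J + 6 G \left(G + J\right)$ ($A{\left(J,G \right)} = - J G + G 6 \left(G + J\right) = - G J + 6 G \left(G + J\right)$)
$A{\left(-3,-4 \right)} \left(-25\right) \left(-11 - 1\right) \left(6 - 7\right) = - 4 \left(5 \left(-3\right) + 6 \left(-4\right)\right) \left(-25\right) \left(-11 - 1\right) \left(6 - 7\right) = - 4 \left(-15 - 24\right) \left(-25\right) \left(\left(-12\right) \left(-1\right)\right) = \left(-4\right) \left(-39\right) \left(-25\right) 12 = 156 \left(-25\right) 12 = \left(-3900\right) 12 = -46800$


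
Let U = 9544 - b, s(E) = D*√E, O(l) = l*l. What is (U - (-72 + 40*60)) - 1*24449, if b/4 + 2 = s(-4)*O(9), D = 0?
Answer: -17225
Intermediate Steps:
O(l) = l²
s(E) = 0 (s(E) = 0*√E = 0)
b = -8 (b = -8 + 4*(0*9²) = -8 + 4*(0*81) = -8 + 4*0 = -8 + 0 = -8)
U = 9552 (U = 9544 - 1*(-8) = 9544 + 8 = 9552)
(U - (-72 + 40*60)) - 1*24449 = (9552 - (-72 + 40*60)) - 1*24449 = (9552 - (-72 + 2400)) - 24449 = (9552 - 1*2328) - 24449 = (9552 - 2328) - 24449 = 7224 - 24449 = -17225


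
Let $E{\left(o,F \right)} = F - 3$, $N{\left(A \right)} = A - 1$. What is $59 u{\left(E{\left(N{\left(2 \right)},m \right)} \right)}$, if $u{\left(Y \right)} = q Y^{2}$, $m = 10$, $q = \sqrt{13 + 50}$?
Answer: $8673 \sqrt{7} \approx 22947.0$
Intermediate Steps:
$q = 3 \sqrt{7}$ ($q = \sqrt{63} = 3 \sqrt{7} \approx 7.9373$)
$N{\left(A \right)} = -1 + A$
$E{\left(o,F \right)} = -3 + F$
$u{\left(Y \right)} = 3 \sqrt{7} Y^{2}$
$59 u{\left(E{\left(N{\left(2 \right)},m \right)} \right)} = 59 \cdot 3 \sqrt{7} \left(-3 + 10\right)^{2} = 59 \cdot 3 \sqrt{7} \cdot 7^{2} = 59 \cdot 3 \sqrt{7} \cdot 49 = 59 \cdot 147 \sqrt{7} = 8673 \sqrt{7}$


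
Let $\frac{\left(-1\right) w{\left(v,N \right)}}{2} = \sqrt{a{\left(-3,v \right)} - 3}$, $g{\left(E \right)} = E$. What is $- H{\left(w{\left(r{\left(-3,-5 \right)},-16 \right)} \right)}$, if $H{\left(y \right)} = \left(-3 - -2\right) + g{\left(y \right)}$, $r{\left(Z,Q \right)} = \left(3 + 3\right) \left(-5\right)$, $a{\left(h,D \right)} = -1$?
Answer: $1 + 4 i \approx 1.0 + 4.0 i$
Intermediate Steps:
$r{\left(Z,Q \right)} = -30$ ($r{\left(Z,Q \right)} = 6 \left(-5\right) = -30$)
$w{\left(v,N \right)} = - 4 i$ ($w{\left(v,N \right)} = - 2 \sqrt{-1 - 3} = - 2 \sqrt{-4} = - 2 \cdot 2 i = - 4 i$)
$H{\left(y \right)} = -1 + y$ ($H{\left(y \right)} = \left(-3 - -2\right) + y = \left(-3 + 2\right) + y = -1 + y$)
$- H{\left(w{\left(r{\left(-3,-5 \right)},-16 \right)} \right)} = - (-1 - 4 i) = 1 + 4 i$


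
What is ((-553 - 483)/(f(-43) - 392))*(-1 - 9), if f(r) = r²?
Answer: 10360/1457 ≈ 7.1105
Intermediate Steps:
((-553 - 483)/(f(-43) - 392))*(-1 - 9) = ((-553 - 483)/((-43)² - 392))*(-1 - 9) = -1036/(1849 - 392)*(-10) = -1036/1457*(-10) = 10360/1457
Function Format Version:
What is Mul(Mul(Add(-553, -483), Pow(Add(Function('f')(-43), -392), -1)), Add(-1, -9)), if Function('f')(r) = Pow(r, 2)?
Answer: Rational(10360, 1457) ≈ 7.1105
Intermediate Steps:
Mul(Mul(Add(-553, -483), Pow(Add(Function('f')(-43), -392), -1)), Add(-1, -9)) = Mul(Mul(Add(-553, -483), Pow(Add(Pow(-43, 2), -392), -1)), Add(-1, -9)) = Mul(Mul(-1036, Pow(Add(1849, -392), -1)), -10) = Mul(Mul(-1036, Pow(1457, -1)), -10) = Mul(Mul(-1036, Rational(1, 1457)), -10) = Mul(Rational(-1036, 1457), -10) = Rational(10360, 1457)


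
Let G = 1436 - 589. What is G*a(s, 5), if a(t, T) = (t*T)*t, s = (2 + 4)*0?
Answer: 0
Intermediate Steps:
s = 0 (s = 6*0 = 0)
a(t, T) = T*t² (a(t, T) = (T*t)*t = T*t²)
G = 847
G*a(s, 5) = 847*(5*0²) = 847*(5*0) = 847*0 = 0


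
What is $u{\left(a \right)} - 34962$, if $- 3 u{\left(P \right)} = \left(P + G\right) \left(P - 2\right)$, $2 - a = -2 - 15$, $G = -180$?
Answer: $- \frac{102149}{3} \approx -34050.0$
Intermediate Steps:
$a = 19$ ($a = 2 - \left(-2 - 15\right) = 2 - -17 = 2 + 17 = 19$)
$u{\left(P \right)} = - \frac{\left(-180 + P\right) \left(-2 + P\right)}{3}$ ($u{\left(P \right)} = - \frac{\left(P - 180\right) \left(P - 2\right)}{3} = - \frac{\left(-180 + P\right) \left(-2 + P\right)}{3}$)
$u{\left(a \right)} - 34962 = \left(-120 - \frac{19^{2}}{3} + \frac{182}{3} \cdot 19\right) - 34962 = \left(-120 - \frac{361}{3} + \frac{3458}{3}\right) - 34962 = \frac{2737}{3} - 34962 = - \frac{102149}{3}$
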